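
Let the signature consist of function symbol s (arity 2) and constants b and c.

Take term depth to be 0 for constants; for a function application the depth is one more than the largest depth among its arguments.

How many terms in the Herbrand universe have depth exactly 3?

1408

If N_k denotes the number of depth-≤k ground terms, the 2 constants give N_0 = 2, and each function symbol of arity r contributes N_{k-1}^r new terms at level k: N_k = 2 + N_{k-1}^2.
N_0 = 2
N_1 = 2 + 2^2 = 6
N_2 = 2 + 6^2 = 38
N_3 = 2 + 38^2 = 1446
Terms of depth exactly 3: N_3 − N_2 = 1446 − 38 = 1408.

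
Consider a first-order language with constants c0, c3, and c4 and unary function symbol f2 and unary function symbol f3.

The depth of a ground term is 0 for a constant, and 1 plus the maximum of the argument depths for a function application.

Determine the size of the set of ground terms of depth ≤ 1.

Write N_k for the number of ground terms of depth ≤ k. A term of depth ≤ k is either a constant or a function symbol applied to arguments of depth ≤ k−1, so N_k = 3 + N_{k-1} + N_{k-1}.
N_0 = 3
N_1 = 3 + 3 + 3 = 9
Explicitly: c0, c3, c4, f2(c0), f2(c3), f2(c4), f3(c0), f3(c3), f3(c4).

9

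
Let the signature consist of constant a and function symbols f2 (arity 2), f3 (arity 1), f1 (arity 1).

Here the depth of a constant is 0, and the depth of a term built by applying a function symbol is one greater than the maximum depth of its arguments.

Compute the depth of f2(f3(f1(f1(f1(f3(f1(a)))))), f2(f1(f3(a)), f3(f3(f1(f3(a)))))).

depth(f1(a)) = 1 + depth(a) = 1 + 0 = 1
depth(f3(f1(a))) = 1 + depth(f1(a)) = 1 + 1 = 2
depth(f1(f3(f1(a)))) = 1 + depth(f3(f1(a))) = 1 + 2 = 3
depth(f1(f1(f3(f1(a))))) = 1 + depth(f1(f3(f1(a)))) = 1 + 3 = 4
depth(f1(f1(f1(f3(f1(a)))))) = 1 + depth(f1(f1(f3(f1(a))))) = 1 + 4 = 5
depth(f3(f1(f1(f1(f3(f1(a))))))) = 1 + depth(f1(f1(f1(f3(f1(a)))))) = 1 + 5 = 6
depth(f3(a)) = 1 + depth(a) = 1 + 0 = 1
depth(f1(f3(a))) = 1 + depth(f3(a)) = 1 + 1 = 2
depth(f3(f1(f3(a)))) = 1 + depth(f1(f3(a))) = 1 + 2 = 3
depth(f3(f3(f1(f3(a))))) = 1 + depth(f3(f1(f3(a)))) = 1 + 3 = 4
depth(f2(f1(f3(a)), f3(f3(f1(f3(a)))))) = 1 + max(2, 4) = 5
depth(f2(f3(f1(f1(f1(f3(f1(a)))))), f2(f1(f3(a)), f3(f3(f1(f3(a))))))) = 1 + max(6, 5) = 7

7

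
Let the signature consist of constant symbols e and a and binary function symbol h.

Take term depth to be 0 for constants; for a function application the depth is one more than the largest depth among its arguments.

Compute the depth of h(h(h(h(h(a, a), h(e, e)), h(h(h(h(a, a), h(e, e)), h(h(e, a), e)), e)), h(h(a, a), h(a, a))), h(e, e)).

depth(h(a, a)) = 1 + max(0, 0) = 1
depth(h(e, e)) = 1 + max(0, 0) = 1
depth(h(h(a, a), h(e, e))) = 1 + max(1, 1) = 2
depth(h(e, a)) = 1 + max(0, 0) = 1
depth(h(h(e, a), e)) = 1 + max(1, 0) = 2
depth(h(h(h(a, a), h(e, e)), h(h(e, a), e))) = 1 + max(2, 2) = 3
depth(h(h(h(h(a, a), h(e, e)), h(h(e, a), e)), e)) = 1 + max(3, 0) = 4
depth(h(h(h(a, a), h(e, e)), h(h(h(h(a, a), h(e, e)), h(h(e, a), e)), e))) = 1 + max(2, 4) = 5
depth(h(h(a, a), h(a, a))) = 1 + max(1, 1) = 2
depth(h(h(h(h(a, a), h(e, e)), h(h(h(h(a, a), h(e, e)), h(h(e, a), e)), e)), h(h(a, a), h(a, a)))) = 1 + max(5, 2) = 6
depth(h(h(h(h(h(a, a), h(e, e)), h(h(h(h(a, a), h(e, e)), h(h(e, a), e)), e)), h(h(a, a), h(a, a))), h(e, e))) = 1 + max(6, 1) = 7

7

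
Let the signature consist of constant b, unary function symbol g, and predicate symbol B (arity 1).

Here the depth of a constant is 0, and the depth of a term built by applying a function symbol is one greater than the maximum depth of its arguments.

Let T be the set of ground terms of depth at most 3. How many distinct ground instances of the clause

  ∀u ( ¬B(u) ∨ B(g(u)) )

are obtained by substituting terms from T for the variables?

Ground terms of depth ≤ 3:
  If N_k denotes the number of depth-≤k ground terms, the 1 constant gives N_0 = 1, and each function symbol of arity r contributes N_{k-1}^r new terms at level k: N_k = 1 + N_{k-1}.
  N_0 = 1
  N_1 = 1 + 1 = 2
  N_2 = 1 + 2 = 3
  N_3 = 1 + 3 = 4
  Explicitly: b, g(b), g(g(b)), g(g(g(b))).
So there are 4 ground terms available for substitution.
The body mentions the single quantified variable u; since ground terms form a free algebra, no two substitutions collapse to the same formula.
Number of ground instances = 4.

4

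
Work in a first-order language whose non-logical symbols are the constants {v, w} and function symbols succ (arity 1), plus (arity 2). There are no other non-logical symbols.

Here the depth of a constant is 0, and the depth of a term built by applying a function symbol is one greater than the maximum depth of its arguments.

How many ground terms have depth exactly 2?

Let N_k = |{terms of depth ≤ k}|. Then N_0 = 2 and N_k = 2 + N_{k-1} + N_{k-1}^2 for k ≥ 1 (one summand per function symbol, arity giving the exponent).
N_0 = 2
N_1 = 2 + 2 + 2^2 = 8
N_2 = 2 + 8 + 8^2 = 74
Terms of depth exactly 2: N_2 − N_1 = 74 − 8 = 66.

66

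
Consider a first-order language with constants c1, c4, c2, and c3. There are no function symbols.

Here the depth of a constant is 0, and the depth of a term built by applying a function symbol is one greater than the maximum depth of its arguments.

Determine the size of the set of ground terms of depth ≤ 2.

4

With no function symbols every ground term is a constant, so there are exactly 4 ground terms at every depth bound.
N_0 = 4
N_1 = 4
N_2 = 4
Explicitly: c1, c4, c2, c3.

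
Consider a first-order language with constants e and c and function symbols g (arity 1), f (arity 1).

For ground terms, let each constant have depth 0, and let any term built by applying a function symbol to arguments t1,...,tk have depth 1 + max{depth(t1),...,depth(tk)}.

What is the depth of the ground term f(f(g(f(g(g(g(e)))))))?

depth(g(e)) = 1 + depth(e) = 1 + 0 = 1
depth(g(g(e))) = 1 + depth(g(e)) = 1 + 1 = 2
depth(g(g(g(e)))) = 1 + depth(g(g(e))) = 1 + 2 = 3
depth(f(g(g(g(e))))) = 1 + depth(g(g(g(e)))) = 1 + 3 = 4
depth(g(f(g(g(g(e)))))) = 1 + depth(f(g(g(g(e))))) = 1 + 4 = 5
depth(f(g(f(g(g(g(e))))))) = 1 + depth(g(f(g(g(g(e)))))) = 1 + 5 = 6
depth(f(f(g(f(g(g(g(e)))))))) = 1 + depth(f(g(f(g(g(g(e))))))) = 1 + 6 = 7

7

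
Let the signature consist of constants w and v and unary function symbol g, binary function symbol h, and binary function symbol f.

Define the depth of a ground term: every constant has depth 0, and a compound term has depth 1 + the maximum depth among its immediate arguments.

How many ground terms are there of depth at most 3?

182712

Write N_k for the number of ground terms of depth ≤ k. A term of depth ≤ k is either a constant or a function symbol applied to arguments of depth ≤ k−1, so N_k = 2 + N_{k-1} + N_{k-1}^2 + N_{k-1}^2.
N_0 = 2
N_1 = 2 + 2 + 2^2 + 2^2 = 12
N_2 = 2 + 12 + 12^2 + 12^2 = 302
N_3 = 2 + 302 + 302^2 + 302^2 = 182712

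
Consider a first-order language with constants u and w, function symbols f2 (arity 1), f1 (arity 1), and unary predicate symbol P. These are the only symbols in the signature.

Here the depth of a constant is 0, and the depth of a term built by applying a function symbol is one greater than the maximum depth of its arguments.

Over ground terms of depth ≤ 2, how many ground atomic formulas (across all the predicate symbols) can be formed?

14

First count ground terms of depth ≤ 2.
If N_k denotes the number of depth-≤k ground terms, the 2 constants give N_0 = 2, and each function symbol of arity r contributes N_{k-1}^r new terms at level k: N_k = 2 + N_{k-1} + N_{k-1}.
N_0 = 2
N_1 = 2 + 2 + 2 = 6
N_2 = 2 + 6 + 6 = 14
So |H| = 14.
A ground atom is a predicate applied to a tuple of terms from H, so the count is the sum over predicates of |H|^arity:
  P: 14
Total ground atoms: 14.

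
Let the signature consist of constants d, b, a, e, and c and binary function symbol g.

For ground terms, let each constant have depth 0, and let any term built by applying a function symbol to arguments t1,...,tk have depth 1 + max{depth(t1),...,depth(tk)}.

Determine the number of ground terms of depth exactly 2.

875

If N_k denotes the number of depth-≤k ground terms, the 5 constants give N_0 = 5, and each function symbol of arity r contributes N_{k-1}^r new terms at level k: N_k = 5 + N_{k-1}^2.
N_0 = 5
N_1 = 5 + 5^2 = 30
N_2 = 5 + 30^2 = 905
Terms of depth exactly 2: N_2 − N_1 = 905 − 30 = 875.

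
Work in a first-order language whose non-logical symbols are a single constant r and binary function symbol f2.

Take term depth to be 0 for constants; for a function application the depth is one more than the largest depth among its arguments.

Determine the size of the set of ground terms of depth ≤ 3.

Count level by level. With function symbols f2/2, the terms of depth ≤ k are the 1 constant together with each function applied to depth-≤(k−1) tuples, so N_k = 1 + N_{k-1}^2.
N_0 = 1
N_1 = 1 + 1^2 = 2
N_2 = 1 + 2^2 = 5
N_3 = 1 + 5^2 = 26

26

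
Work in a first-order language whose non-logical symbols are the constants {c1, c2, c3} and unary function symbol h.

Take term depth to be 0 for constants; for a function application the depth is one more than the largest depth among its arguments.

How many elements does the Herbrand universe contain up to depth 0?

Count level by level. With function symbols h/1, the terms of depth ≤ k are the 3 constants together with each function applied to depth-≤(k−1) tuples, so N_k = 3 + N_{k-1}.
N_0 = 3
Explicitly: c1, c2, c3.

3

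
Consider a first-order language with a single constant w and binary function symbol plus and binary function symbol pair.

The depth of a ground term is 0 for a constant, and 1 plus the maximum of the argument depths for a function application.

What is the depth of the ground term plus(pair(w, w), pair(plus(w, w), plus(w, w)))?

depth(pair(w, w)) = 1 + max(0, 0) = 1
depth(plus(w, w)) = 1 + max(0, 0) = 1
depth(pair(plus(w, w), plus(w, w))) = 1 + max(1, 1) = 2
depth(plus(pair(w, w), pair(plus(w, w), plus(w, w)))) = 1 + max(1, 2) = 3

3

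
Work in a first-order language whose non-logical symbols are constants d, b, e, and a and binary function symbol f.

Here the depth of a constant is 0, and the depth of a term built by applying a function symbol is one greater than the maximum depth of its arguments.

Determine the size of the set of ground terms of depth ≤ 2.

Count level by level. With function symbols f/2, the terms of depth ≤ k are the 4 constants together with each function applied to depth-≤(k−1) tuples, so N_k = 4 + N_{k-1}^2.
N_0 = 4
N_1 = 4 + 4^2 = 20
N_2 = 4 + 20^2 = 404

404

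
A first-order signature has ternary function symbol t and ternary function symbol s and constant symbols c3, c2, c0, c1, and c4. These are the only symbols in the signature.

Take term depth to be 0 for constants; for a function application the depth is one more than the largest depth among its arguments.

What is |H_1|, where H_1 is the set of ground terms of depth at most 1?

255

Write N_k for the number of ground terms of depth ≤ k. A term of depth ≤ k is either a constant or a function symbol applied to arguments of depth ≤ k−1, so N_k = 5 + N_{k-1}^3 + N_{k-1}^3.
N_0 = 5
N_1 = 5 + 5^3 + 5^3 = 255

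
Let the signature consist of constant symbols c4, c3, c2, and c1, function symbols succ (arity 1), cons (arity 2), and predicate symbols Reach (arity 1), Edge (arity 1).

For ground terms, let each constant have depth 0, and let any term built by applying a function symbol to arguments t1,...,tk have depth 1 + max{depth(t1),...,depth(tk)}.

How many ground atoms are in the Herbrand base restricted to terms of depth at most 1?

First count ground terms of depth ≤ 1.
Let N_k = |{terms of depth ≤ k}|. Then N_0 = 4 and N_k = 4 + N_{k-1} + N_{k-1}^2 for k ≥ 1 (one summand per function symbol, arity giving the exponent).
N_0 = 4
N_1 = 4 + 4 + 4^2 = 24
So |H| = 24.
A ground atom is a predicate applied to a tuple of terms from H, so the count is the sum over predicates of |H|^arity:
  Reach: 24;  Edge: 24
Total ground atoms: 24 + 24 = 48.

48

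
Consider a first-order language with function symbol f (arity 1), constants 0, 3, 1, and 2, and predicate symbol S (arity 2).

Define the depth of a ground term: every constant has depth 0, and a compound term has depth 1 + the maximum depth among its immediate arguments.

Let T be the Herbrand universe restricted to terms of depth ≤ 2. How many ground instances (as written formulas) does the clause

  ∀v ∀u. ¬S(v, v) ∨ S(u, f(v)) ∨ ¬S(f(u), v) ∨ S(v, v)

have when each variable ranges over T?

144

Ground terms of depth ≤ 2:
  Write N_k for the number of ground terms of depth ≤ k. A term of depth ≤ k is either a constant or a function symbol applied to arguments of depth ≤ k−1, so N_k = 4 + N_{k-1}.
  N_0 = 4
  N_1 = 4 + 4 = 8
  N_2 = 4 + 8 = 12
  Explicitly: 0, 3, 1, 2, f(0), f(3), f(1), f(2), f(f(0)), f(f(3)), f(f(1)), f(f(2)).
So there are 12 ground terms available for substitution.
The body mentions every one of the 2 quantified variables; since ground terms form a free algebra, no two substitutions collapse to the same formula.
Number of ground instances = 12^2 = 144.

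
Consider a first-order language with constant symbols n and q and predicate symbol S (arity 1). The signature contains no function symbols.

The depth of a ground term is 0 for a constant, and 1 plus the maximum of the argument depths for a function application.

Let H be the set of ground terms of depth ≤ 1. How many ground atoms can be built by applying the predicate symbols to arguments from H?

2

First count ground terms of depth ≤ 1.
With no function symbols every ground term is a constant, so there are exactly 2 ground terms at every depth bound.
N_0 = 2
N_1 = 2
Explicitly: n, q.
So |H| = 2.
Ground atoms are formed by filling each argument slot of a predicate with a term from H, so an r-ary predicate gives |H|^r atoms:
  S: 2
Total ground atoms: 2.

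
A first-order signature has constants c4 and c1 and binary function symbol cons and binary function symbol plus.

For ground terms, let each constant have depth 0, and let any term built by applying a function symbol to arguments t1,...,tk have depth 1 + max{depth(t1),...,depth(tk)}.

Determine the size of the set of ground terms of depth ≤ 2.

202

Let N_k = |{terms of depth ≤ k}|. Then N_0 = 2 and N_k = 2 + N_{k-1}^2 + N_{k-1}^2 for k ≥ 1 (one summand per function symbol, arity giving the exponent).
N_0 = 2
N_1 = 2 + 2^2 + 2^2 = 10
N_2 = 2 + 10^2 + 10^2 = 202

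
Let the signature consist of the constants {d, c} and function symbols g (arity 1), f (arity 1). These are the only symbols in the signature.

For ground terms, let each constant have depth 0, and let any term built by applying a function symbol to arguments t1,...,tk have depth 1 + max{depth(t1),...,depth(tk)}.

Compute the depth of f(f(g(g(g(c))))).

depth(g(c)) = 1 + depth(c) = 1 + 0 = 1
depth(g(g(c))) = 1 + depth(g(c)) = 1 + 1 = 2
depth(g(g(g(c)))) = 1 + depth(g(g(c))) = 1 + 2 = 3
depth(f(g(g(g(c))))) = 1 + depth(g(g(g(c)))) = 1 + 3 = 4
depth(f(f(g(g(g(c)))))) = 1 + depth(f(g(g(g(c))))) = 1 + 4 = 5

5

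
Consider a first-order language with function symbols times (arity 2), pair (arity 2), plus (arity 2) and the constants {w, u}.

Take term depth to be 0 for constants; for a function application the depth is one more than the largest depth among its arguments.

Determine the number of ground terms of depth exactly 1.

12

Count level by level. With function symbols times/2, pair/2, plus/2, the terms of depth ≤ k are the 2 constants together with each function applied to depth-≤(k−1) tuples, so N_k = 2 + N_{k-1}^2 + N_{k-1}^2 + N_{k-1}^2.
N_0 = 2
N_1 = 2 + 2^2 + 2^2 + 2^2 = 14
Terms of depth exactly 1: N_1 − N_0 = 14 − 2 = 12.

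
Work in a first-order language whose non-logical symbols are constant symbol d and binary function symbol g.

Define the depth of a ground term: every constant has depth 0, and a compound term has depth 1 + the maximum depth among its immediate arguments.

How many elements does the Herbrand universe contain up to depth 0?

If N_k denotes the number of depth-≤k ground terms, the 1 constant gives N_0 = 1, and each function symbol of arity r contributes N_{k-1}^r new terms at level k: N_k = 1 + N_{k-1}^2.
N_0 = 1
Explicitly: d.

1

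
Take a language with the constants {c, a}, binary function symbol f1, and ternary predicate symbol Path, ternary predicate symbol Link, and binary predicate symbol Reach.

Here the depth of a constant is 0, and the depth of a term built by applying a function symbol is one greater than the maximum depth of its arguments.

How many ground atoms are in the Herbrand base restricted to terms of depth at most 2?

111188

First count ground terms of depth ≤ 2.
Let N_k count ground terms of depth at most k. Each non-constant term of depth ≤ k is some function symbol applied to depth-≤(k−1) arguments, giving N_k = 2 + N_{k-1}^2.
N_0 = 2
N_1 = 2 + 2^2 = 6
N_2 = 2 + 6^2 = 38
So |H| = 38.
Ground atoms are formed by filling each argument slot of a predicate with a term from H, so an r-ary predicate gives |H|^r atoms:
  Path: 38^3 = 54872;  Link: 38^3 = 54872;  Reach: 38^2 = 1444
Total ground atoms: 54872 + 54872 + 1444 = 111188.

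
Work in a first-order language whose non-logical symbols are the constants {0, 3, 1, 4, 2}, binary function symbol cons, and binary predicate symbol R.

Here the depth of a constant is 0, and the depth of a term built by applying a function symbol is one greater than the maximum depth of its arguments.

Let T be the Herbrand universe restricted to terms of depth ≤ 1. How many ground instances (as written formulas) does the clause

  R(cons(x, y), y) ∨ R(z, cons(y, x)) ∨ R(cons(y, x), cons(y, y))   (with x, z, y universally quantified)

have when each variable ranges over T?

Ground terms of depth ≤ 1:
  Let N_k = |{terms of depth ≤ k}|. Then N_0 = 5 and N_k = 5 + N_{k-1}^2 for k ≥ 1 (one summand per function symbol, arity giving the exponent).
  N_0 = 5
  N_1 = 5 + 5^2 = 30
So there are 30 ground terms available for substitution.
Each of x, z, y ranges independently over the available ground terms, and distinct assignments produce distinct instances.
Number of ground instances = 30^3 = 27000.

27000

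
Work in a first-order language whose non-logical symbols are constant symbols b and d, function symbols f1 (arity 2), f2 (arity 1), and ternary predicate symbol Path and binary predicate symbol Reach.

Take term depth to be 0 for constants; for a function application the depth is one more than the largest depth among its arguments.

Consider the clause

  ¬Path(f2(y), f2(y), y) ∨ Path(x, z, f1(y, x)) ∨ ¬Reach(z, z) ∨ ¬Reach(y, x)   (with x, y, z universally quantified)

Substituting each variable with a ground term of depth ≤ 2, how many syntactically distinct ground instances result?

Ground terms of depth ≤ 2:
  Let N_k = |{terms of depth ≤ k}|. Then N_0 = 2 and N_k = 2 + N_{k-1}^2 + N_{k-1} for k ≥ 1 (one summand per function symbol, arity giving the exponent).
  N_0 = 2
  N_1 = 2 + 2^2 + 2 = 8
  N_2 = 2 + 8^2 + 8 = 74
So there are 74 ground terms available for substitution.
There are 3 variables to instantiate (x, y, z), each occurring in at least one literal, so different choices give different ground instances.
Number of ground instances = 74^3 = 405224.

405224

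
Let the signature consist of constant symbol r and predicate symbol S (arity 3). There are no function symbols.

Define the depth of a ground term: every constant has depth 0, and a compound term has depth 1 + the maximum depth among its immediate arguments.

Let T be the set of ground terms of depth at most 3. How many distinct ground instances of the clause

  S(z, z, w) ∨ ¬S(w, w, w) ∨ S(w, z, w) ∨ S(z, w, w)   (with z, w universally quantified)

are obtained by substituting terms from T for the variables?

1

Ground terms of depth ≤ 3:
  With no function symbols every ground term is a constant, so there is exactly 1 ground term at every depth bound.
  N_0 = 1
  N_1 = 1
  N_2 = 1
  N_3 = 1
So there is exactly 1 ground term available for substitution.
The body mentions every one of the 2 quantified variables; since ground terms form a free algebra, no two substitutions collapse to the same formula.
Number of ground instances = 1^2 = 1.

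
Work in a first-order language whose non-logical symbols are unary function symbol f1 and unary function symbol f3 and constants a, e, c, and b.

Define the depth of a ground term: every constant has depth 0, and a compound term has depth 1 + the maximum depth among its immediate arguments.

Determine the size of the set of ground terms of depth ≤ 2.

28

If N_k denotes the number of depth-≤k ground terms, the 4 constants give N_0 = 4, and each function symbol of arity r contributes N_{k-1}^r new terms at level k: N_k = 4 + N_{k-1} + N_{k-1}.
N_0 = 4
N_1 = 4 + 4 + 4 = 12
N_2 = 4 + 12 + 12 = 28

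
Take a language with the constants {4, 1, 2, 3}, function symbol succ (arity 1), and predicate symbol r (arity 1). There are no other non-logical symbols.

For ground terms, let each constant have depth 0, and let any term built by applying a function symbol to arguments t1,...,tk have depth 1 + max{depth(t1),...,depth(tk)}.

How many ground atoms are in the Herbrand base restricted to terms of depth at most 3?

First count ground terms of depth ≤ 3.
Count level by level. With function symbols succ/1, the terms of depth ≤ k are the 4 constants together with each function applied to depth-≤(k−1) tuples, so N_k = 4 + N_{k-1}.
N_0 = 4
N_1 = 4 + 4 = 8
N_2 = 4 + 8 = 12
N_3 = 4 + 12 = 16
So |H| = 16.
Each predicate of arity r yields |H|^r ground atoms (one per choice of an r-tuple from H):
  r: 16
Total ground atoms: 16.

16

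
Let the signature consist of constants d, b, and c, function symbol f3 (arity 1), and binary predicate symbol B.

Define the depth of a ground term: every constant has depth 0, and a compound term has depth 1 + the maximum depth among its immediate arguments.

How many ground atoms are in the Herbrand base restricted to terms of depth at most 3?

First count ground terms of depth ≤ 3.
Count level by level. With function symbols f3/1, the terms of depth ≤ k are the 3 constants together with each function applied to depth-≤(k−1) tuples, so N_k = 3 + N_{k-1}.
N_0 = 3
N_1 = 3 + 3 = 6
N_2 = 3 + 6 = 9
N_3 = 3 + 9 = 12
So |H| = 12.
Ground atoms are formed by filling each argument slot of a predicate with a term from H, so an r-ary predicate gives |H|^r atoms:
  B: 12^2 = 144
Total ground atoms: 144.

144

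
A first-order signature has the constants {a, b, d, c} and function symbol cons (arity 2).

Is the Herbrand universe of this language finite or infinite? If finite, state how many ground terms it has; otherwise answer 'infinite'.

The signature has at least one function symbol (cons, arity 2) and at least one constant (a).
Iterating cons gives infinitely many distinct ground terms: a, cons(a, a), cons(cons(a, a), cons(a, a)), ...
So the Herbrand universe is infinite.

infinite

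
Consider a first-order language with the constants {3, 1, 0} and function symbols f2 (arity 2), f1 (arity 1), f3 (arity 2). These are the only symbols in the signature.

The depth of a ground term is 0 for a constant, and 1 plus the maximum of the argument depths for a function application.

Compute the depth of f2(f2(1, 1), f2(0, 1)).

2

depth(f2(1, 1)) = 1 + max(0, 0) = 1
depth(f2(0, 1)) = 1 + max(0, 0) = 1
depth(f2(f2(1, 1), f2(0, 1))) = 1 + max(1, 1) = 2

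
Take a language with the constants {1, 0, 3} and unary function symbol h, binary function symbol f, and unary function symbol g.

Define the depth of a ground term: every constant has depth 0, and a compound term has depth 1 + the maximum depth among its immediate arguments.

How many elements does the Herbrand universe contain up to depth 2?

363

Write N_k for the number of ground terms of depth ≤ k. A term of depth ≤ k is either a constant or a function symbol applied to arguments of depth ≤ k−1, so N_k = 3 + N_{k-1} + N_{k-1}^2 + N_{k-1}.
N_0 = 3
N_1 = 3 + 3 + 3^2 + 3 = 18
N_2 = 3 + 18 + 18^2 + 18 = 363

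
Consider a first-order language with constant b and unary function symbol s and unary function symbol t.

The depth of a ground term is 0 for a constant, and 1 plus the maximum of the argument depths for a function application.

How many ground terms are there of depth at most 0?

1

Let N_k = |{terms of depth ≤ k}|. Then N_0 = 1 and N_k = 1 + N_{k-1} + N_{k-1} for k ≥ 1 (one summand per function symbol, arity giving the exponent).
N_0 = 1
Explicitly: b.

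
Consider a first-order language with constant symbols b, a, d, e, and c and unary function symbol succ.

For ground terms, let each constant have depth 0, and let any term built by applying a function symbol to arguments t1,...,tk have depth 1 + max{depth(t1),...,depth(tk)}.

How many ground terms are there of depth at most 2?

If N_k denotes the number of depth-≤k ground terms, the 5 constants give N_0 = 5, and each function symbol of arity r contributes N_{k-1}^r new terms at level k: N_k = 5 + N_{k-1}.
N_0 = 5
N_1 = 5 + 5 = 10
N_2 = 5 + 10 = 15

15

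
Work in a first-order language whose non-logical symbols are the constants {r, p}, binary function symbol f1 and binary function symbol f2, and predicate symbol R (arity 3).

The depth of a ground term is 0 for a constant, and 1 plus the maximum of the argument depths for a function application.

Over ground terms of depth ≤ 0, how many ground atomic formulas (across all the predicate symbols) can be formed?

8

First count ground terms of depth ≤ 0.
If N_k denotes the number of depth-≤k ground terms, the 2 constants give N_0 = 2, and each function symbol of arity r contributes N_{k-1}^r new terms at level k: N_k = 2 + N_{k-1}^2 + N_{k-1}^2.
N_0 = 2
Explicitly: r, p.
So |H| = 2.
Ground atoms are formed by filling each argument slot of a predicate with a term from H, so an r-ary predicate gives |H|^r atoms:
  R: 2^3 = 8
Total ground atoms: 8.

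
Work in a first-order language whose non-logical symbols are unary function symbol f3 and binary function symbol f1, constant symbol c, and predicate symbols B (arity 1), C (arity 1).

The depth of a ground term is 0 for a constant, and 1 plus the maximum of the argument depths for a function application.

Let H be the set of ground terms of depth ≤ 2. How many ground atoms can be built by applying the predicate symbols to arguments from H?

26

First count ground terms of depth ≤ 2.
Write N_k for the number of ground terms of depth ≤ k. A term of depth ≤ k is either a constant or a function symbol applied to arguments of depth ≤ k−1, so N_k = 1 + N_{k-1} + N_{k-1}^2.
N_0 = 1
N_1 = 1 + 1 + 1^2 = 3
N_2 = 1 + 3 + 3^2 = 13
So |H| = 13.
Each predicate of arity r yields |H|^r ground atoms (one per choice of an r-tuple from H):
  B: 13;  C: 13
Total ground atoms: 13 + 13 = 26.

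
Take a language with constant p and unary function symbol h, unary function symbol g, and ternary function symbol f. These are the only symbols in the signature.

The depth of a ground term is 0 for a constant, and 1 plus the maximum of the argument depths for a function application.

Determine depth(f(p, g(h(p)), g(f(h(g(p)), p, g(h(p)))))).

5

depth(h(p)) = 1 + depth(p) = 1 + 0 = 1
depth(g(h(p))) = 1 + depth(h(p)) = 1 + 1 = 2
depth(g(p)) = 1 + depth(p) = 1 + 0 = 1
depth(h(g(p))) = 1 + depth(g(p)) = 1 + 1 = 2
depth(f(h(g(p)), p, g(h(p)))) = 1 + max(2, 0, 2) = 3
depth(g(f(h(g(p)), p, g(h(p))))) = 1 + depth(f(h(g(p)), p, g(h(p)))) = 1 + 3 = 4
depth(f(p, g(h(p)), g(f(h(g(p)), p, g(h(p)))))) = 1 + max(0, 2, 4) = 5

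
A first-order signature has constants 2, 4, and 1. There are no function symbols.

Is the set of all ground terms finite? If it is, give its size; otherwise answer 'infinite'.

There are no function symbols, so every ground term is one of the 3 constants.
The Herbrand universe is {2, 4, 1}, which is finite with 3 elements.

3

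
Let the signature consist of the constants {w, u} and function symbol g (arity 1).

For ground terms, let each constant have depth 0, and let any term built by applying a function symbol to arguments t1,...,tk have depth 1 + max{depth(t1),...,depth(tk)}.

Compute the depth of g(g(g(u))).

depth(g(u)) = 1 + depth(u) = 1 + 0 = 1
depth(g(g(u))) = 1 + depth(g(u)) = 1 + 1 = 2
depth(g(g(g(u)))) = 1 + depth(g(g(u))) = 1 + 2 = 3

3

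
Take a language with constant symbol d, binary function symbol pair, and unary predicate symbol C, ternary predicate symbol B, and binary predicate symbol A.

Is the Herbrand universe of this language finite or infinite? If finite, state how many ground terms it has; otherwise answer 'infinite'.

infinite

The signature has at least one function symbol (pair, arity 2) and at least one constant (d).
Iterating pair gives infinitely many distinct ground terms: d, pair(d, d), pair(pair(d, d), pair(d, d)), ...
So the Herbrand universe is infinite.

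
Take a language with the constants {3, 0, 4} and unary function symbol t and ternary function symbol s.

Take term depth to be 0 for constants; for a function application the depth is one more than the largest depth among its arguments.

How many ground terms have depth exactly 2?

35940

Count level by level. With function symbols t/1, s/3, the terms of depth ≤ k are the 3 constants together with each function applied to depth-≤(k−1) tuples, so N_k = 3 + N_{k-1} + N_{k-1}^3.
N_0 = 3
N_1 = 3 + 3 + 3^3 = 33
N_2 = 3 + 33 + 33^3 = 35973
Terms of depth exactly 2: N_2 − N_1 = 35973 − 33 = 35940.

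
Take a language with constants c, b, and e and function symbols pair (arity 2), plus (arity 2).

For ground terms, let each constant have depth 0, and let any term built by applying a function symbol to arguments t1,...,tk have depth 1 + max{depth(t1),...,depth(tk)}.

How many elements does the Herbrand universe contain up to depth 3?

1566453

Count level by level. With function symbols pair/2, plus/2, the terms of depth ≤ k are the 3 constants together with each function applied to depth-≤(k−1) tuples, so N_k = 3 + N_{k-1}^2 + N_{k-1}^2.
N_0 = 3
N_1 = 3 + 3^2 + 3^2 = 21
N_2 = 3 + 21^2 + 21^2 = 885
N_3 = 3 + 885^2 + 885^2 = 1566453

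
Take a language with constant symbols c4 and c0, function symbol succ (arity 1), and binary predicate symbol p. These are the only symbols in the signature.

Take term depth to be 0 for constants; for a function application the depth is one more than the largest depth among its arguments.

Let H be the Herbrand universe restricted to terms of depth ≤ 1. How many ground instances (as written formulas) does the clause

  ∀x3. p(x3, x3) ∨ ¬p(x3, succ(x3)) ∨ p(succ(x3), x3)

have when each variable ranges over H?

Ground terms of depth ≤ 1:
  Write N_k for the number of ground terms of depth ≤ k. A term of depth ≤ k is either a constant or a function symbol applied to arguments of depth ≤ k−1, so N_k = 2 + N_{k-1}.
  N_0 = 2
  N_1 = 2 + 2 = 4
  Explicitly: c4, c0, succ(c4), succ(c0).
So there are 4 ground terms available for substitution.
There is 1 variable to instantiate (x3),  occurring in at least one literal, so different choices give different ground instances.
Number of ground instances = 4.

4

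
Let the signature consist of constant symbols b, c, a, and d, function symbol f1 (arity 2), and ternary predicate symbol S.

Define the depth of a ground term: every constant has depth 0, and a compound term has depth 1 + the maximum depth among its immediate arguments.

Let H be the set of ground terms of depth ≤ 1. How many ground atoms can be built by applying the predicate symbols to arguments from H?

8000

First count ground terms of depth ≤ 1.
Count level by level. With function symbols f1/2, the terms of depth ≤ k are the 4 constants together with each function applied to depth-≤(k−1) tuples, so N_k = 4 + N_{k-1}^2.
N_0 = 4
N_1 = 4 + 4^2 = 20
So |H| = 20.
Each predicate of arity r yields |H|^r ground atoms (one per choice of an r-tuple from H):
  S: 20^3 = 8000
Total ground atoms: 8000.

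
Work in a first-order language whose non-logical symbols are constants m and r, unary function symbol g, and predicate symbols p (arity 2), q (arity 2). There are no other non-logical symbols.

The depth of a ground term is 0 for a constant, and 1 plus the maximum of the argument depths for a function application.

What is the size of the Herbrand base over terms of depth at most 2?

First count ground terms of depth ≤ 2.
Let N_k = |{terms of depth ≤ k}|. Then N_0 = 2 and N_k = 2 + N_{k-1} for k ≥ 1 (one summand per function symbol, arity giving the exponent).
N_0 = 2
N_1 = 2 + 2 = 4
N_2 = 2 + 4 = 6
Explicitly: m, r, g(m), g(r), g(g(m)), g(g(r)).
So |H| = 6.
A ground atom is a predicate applied to a tuple of terms from H, so the count is the sum over predicates of |H|^arity:
  p: 6^2 = 36;  q: 6^2 = 36
Total ground atoms: 36 + 36 = 72.

72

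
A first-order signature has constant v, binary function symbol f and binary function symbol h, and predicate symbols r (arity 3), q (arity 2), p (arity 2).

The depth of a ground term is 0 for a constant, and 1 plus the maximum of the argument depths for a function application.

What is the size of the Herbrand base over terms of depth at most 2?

First count ground terms of depth ≤ 2.
Let N_k count ground terms of depth at most k. Each non-constant term of depth ≤ k is some function symbol applied to depth-≤(k−1) arguments, giving N_k = 1 + N_{k-1}^2 + N_{k-1}^2.
N_0 = 1
N_1 = 1 + 1^2 + 1^2 = 3
N_2 = 1 + 3^2 + 3^2 = 19
So |H| = 19.
For each predicate symbol, the number of ground atoms is |H| raised to its arity; summing:
  r: 19^3 = 6859;  q: 19^2 = 361;  p: 19^2 = 361
Total ground atoms: 6859 + 361 + 361 = 7581.

7581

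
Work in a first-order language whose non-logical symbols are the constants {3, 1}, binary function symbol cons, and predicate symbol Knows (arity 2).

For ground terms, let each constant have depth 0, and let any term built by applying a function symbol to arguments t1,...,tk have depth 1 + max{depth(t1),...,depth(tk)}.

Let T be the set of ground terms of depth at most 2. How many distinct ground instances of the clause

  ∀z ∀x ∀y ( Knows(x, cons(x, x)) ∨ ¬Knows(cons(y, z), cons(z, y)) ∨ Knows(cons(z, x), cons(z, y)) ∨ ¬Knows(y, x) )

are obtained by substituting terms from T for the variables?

Ground terms of depth ≤ 2:
  Write N_k for the number of ground terms of depth ≤ k. A term of depth ≤ k is either a constant or a function symbol applied to arguments of depth ≤ k−1, so N_k = 2 + N_{k-1}^2.
  N_0 = 2
  N_1 = 2 + 2^2 = 6
  N_2 = 2 + 6^2 = 38
So there are 38 ground terms available for substitution.
There are 3 variables to instantiate (z, x, y), each occurring in at least one literal, so different choices give different ground instances.
Number of ground instances = 38^3 = 54872.

54872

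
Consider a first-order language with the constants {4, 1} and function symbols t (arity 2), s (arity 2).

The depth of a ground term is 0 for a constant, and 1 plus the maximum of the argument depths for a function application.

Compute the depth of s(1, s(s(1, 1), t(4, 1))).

depth(s(1, 1)) = 1 + max(0, 0) = 1
depth(t(4, 1)) = 1 + max(0, 0) = 1
depth(s(s(1, 1), t(4, 1))) = 1 + max(1, 1) = 2
depth(s(1, s(s(1, 1), t(4, 1)))) = 1 + max(0, 2) = 3

3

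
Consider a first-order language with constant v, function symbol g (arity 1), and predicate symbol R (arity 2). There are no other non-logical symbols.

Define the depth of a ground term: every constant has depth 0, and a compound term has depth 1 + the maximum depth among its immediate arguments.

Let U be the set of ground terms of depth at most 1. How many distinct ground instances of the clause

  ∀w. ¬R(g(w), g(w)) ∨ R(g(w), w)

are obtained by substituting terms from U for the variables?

Ground terms of depth ≤ 1:
  Let N_k = |{terms of depth ≤ k}|. Then N_0 = 1 and N_k = 1 + N_{k-1} for k ≥ 1 (one summand per function symbol, arity giving the exponent).
  N_0 = 1
  N_1 = 1 + 1 = 2
  Explicitly: v, g(v).
So there are 2 ground terms available for substitution.
The variable w ranges independently over the available ground terms, and distinct assignments produce distinct instances.
Number of ground instances = 2.

2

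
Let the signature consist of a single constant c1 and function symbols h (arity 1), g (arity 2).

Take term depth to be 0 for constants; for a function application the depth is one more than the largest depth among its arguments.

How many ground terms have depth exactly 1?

2

Write N_k for the number of ground terms of depth ≤ k. A term of depth ≤ k is either a constant or a function symbol applied to arguments of depth ≤ k−1, so N_k = 1 + N_{k-1} + N_{k-1}^2.
N_0 = 1
N_1 = 1 + 1 + 1^2 = 3
Terms of depth exactly 1: N_1 − N_0 = 3 − 1 = 2.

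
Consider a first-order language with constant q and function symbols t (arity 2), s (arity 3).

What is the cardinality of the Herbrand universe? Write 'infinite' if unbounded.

The signature has at least one function symbol (t, arity 2) and at least one constant (q).
Iterating t gives infinitely many distinct ground terms: q, t(q, q), t(t(q, q), t(q, q)), ...
So the Herbrand universe is infinite.

infinite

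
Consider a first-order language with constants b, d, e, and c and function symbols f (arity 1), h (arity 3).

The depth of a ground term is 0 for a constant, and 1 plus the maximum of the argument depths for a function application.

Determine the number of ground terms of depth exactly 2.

Let N_k = |{terms of depth ≤ k}|. Then N_0 = 4 and N_k = 4 + N_{k-1} + N_{k-1}^3 for k ≥ 1 (one summand per function symbol, arity giving the exponent).
N_0 = 4
N_1 = 4 + 4 + 4^3 = 72
N_2 = 4 + 72 + 72^3 = 373324
Terms of depth exactly 2: N_2 − N_1 = 373324 − 72 = 373252.

373252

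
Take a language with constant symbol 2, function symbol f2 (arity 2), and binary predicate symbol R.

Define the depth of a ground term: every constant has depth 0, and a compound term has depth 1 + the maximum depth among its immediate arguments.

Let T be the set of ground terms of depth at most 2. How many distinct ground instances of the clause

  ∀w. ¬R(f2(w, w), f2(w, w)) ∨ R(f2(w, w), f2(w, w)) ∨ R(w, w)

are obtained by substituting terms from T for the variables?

5

Ground terms of depth ≤ 2:
  Count level by level. With function symbols f2/2, the terms of depth ≤ k are the 1 constant together with each function applied to depth-≤(k−1) tuples, so N_k = 1 + N_{k-1}^2.
  N_0 = 1
  N_1 = 1 + 1^2 = 2
  N_2 = 1 + 2^2 = 5
So there are 5 ground terms available for substitution.
The clause has 1 distinct variable (w), which appears in the body. In the free term algebra distinct substitutions yield syntactically distinct ground instances.
Number of ground instances = 5.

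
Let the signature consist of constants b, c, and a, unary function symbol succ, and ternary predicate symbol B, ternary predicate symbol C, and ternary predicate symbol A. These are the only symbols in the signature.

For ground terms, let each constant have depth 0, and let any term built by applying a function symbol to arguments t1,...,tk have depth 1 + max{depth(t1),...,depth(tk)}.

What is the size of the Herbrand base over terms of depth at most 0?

81

First count ground terms of depth ≤ 0.
Let N_k = |{terms of depth ≤ k}|. Then N_0 = 3 and N_k = 3 + N_{k-1} for k ≥ 1 (one summand per function symbol, arity giving the exponent).
N_0 = 3
So |H| = 3.
Each predicate of arity r yields |H|^r ground atoms (one per choice of an r-tuple from H):
  B: 3^3 = 27;  C: 3^3 = 27;  A: 3^3 = 27
Total ground atoms: 27 + 27 + 27 = 81.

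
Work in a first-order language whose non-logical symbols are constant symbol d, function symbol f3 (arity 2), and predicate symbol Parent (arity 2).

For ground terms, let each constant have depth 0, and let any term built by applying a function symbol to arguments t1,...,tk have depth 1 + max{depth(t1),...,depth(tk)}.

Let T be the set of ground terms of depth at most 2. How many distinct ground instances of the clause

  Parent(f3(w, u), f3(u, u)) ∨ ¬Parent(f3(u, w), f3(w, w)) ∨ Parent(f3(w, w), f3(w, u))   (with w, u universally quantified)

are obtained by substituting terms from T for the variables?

25

Ground terms of depth ≤ 2:
  Let N_k = |{terms of depth ≤ k}|. Then N_0 = 1 and N_k = 1 + N_{k-1}^2 for k ≥ 1 (one summand per function symbol, arity giving the exponent).
  N_0 = 1
  N_1 = 1 + 1^2 = 2
  N_2 = 1 + 2^2 = 5
  Explicitly: d, f3(d, d), f3(d, f3(d, d)), f3(f3(d, d), d), f3(f3(d, d), f3(d, d)).
So there are 5 ground terms available for substitution.
Each of w, u ranges independently over the available ground terms, and distinct assignments produce distinct instances.
Number of ground instances = 5^2 = 25.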